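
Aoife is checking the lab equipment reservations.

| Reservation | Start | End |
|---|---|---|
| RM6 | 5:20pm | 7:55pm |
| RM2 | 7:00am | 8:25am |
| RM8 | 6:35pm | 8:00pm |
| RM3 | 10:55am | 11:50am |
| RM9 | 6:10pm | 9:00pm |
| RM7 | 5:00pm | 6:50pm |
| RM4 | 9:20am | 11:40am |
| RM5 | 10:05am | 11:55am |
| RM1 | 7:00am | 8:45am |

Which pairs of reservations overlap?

Sorted by start: RM1, RM2, RM4, RM5, RM3, RM7, RM6, RM9, RM8.
RM2 starts before RM1 ends → RM1 and RM2 overlap.
RM4 starts after RM1 ends, so RM1 has no further overlaps.
RM4 starts after RM2 ends, so RM2 has no further overlaps.
RM5 starts before RM4 ends → RM4 and RM5 overlap.
RM3 starts before RM4 ends → RM4 and RM3 overlap.
RM7 starts after RM4 ends, so RM4 has no further overlaps.
RM3 starts before RM5 ends → RM5 and RM3 overlap.
RM7 starts after RM5 ends, so RM5 has no further overlaps.
RM7 starts after RM3 ends, so RM3 has no further overlaps.
RM6 starts before RM7 ends → RM7 and RM6 overlap.
RM9 starts before RM7 ends → RM7 and RM9 overlap.
RM8 starts before RM7 ends → RM7 and RM8 overlap.
RM9 starts before RM6 ends → RM6 and RM9 overlap.
RM8 starts before RM6 ends → RM6 and RM8 overlap.
RM8 starts before RM9 ends → RM9 and RM8 overlap.

RM1 & RM2, RM3 & RM4, RM3 & RM5, RM4 & RM5, RM6 & RM7, RM6 & RM8, RM6 & RM9, RM7 & RM8, RM7 & RM9, RM8 & RM9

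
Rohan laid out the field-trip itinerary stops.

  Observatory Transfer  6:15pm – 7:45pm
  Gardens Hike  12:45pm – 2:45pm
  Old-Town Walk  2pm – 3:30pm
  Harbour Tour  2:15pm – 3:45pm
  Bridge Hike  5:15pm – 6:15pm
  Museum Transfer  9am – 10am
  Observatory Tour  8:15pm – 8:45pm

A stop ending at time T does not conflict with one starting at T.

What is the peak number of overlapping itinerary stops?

3

Sort all start/end points and keep a running count:
9am start Museum Transfer → 1
10am end Museum Transfer → 0
12:45pm start Gardens Hike → 1
2pm start Old-Town Walk → 2
2:15pm start Harbour Tour → 3
2:45pm end Gardens Hike → 2
3:30pm end Old-Town Walk → 1
3:45pm end Harbour Tour → 0
5:15pm start Bridge Hike → 1
6:15pm end Bridge Hike → 0
6:15pm start Observatory Transfer → 1
7:45pm end Observatory Transfer → 0
8:15pm start Observatory Tour → 1
8:45pm end Observatory Tour → 0
Peak is 3, at 2:15pm (Gardens Hike, Harbour Tour, Old-Town Walk).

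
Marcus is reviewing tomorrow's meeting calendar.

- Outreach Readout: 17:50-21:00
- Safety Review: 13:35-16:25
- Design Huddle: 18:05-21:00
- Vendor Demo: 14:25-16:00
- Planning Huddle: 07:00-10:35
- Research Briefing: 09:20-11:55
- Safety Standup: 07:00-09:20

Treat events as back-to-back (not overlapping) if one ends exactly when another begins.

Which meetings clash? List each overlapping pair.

Design Huddle & Outreach Readout, Planning Huddle & Research Briefing, Planning Huddle & Safety Standup, Safety Review & Vendor Demo

Sorted by start: Safety Standup, Planning Huddle, Research Briefing, Safety Review, Vendor Demo, Outreach Readout, Design Huddle.
Planning Huddle starts before Safety Standup ends → Safety Standup and Planning Huddle overlap.
Research Briefing starts exactly when Safety Standup ends (back-to-back, no overlap), so nothing later overlaps Safety Standup either.
Research Briefing starts before Planning Huddle ends → Planning Huddle and Research Briefing overlap.
Safety Review starts after Planning Huddle ends, so nothing later overlaps Planning Huddle either.
Safety Review starts after Research Briefing ends, so nothing later overlaps Research Briefing either.
Vendor Demo starts before Safety Review ends → Safety Review and Vendor Demo overlap.
Outreach Readout starts after Safety Review ends, so nothing later overlaps Safety Review either.
Outreach Readout starts after Vendor Demo ends, so nothing later overlaps Vendor Demo either.
Design Huddle starts before Outreach Readout ends → Outreach Readout and Design Huddle overlap.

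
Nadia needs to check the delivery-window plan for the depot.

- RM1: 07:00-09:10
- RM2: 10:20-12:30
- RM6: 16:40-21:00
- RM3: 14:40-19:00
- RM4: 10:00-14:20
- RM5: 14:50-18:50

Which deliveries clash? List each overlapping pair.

RM2 & RM4, RM3 & RM5, RM3 & RM6, RM5 & RM6

Two intervals overlap when each starts before the other ends.
Sorted by start: RM1, RM4, RM2, RM3, RM5, RM6.
RM4 starts after RM1 ends, so nothing later overlaps RM1 either.
RM2 starts before RM4 ends → RM4 and RM2 overlap.
RM3 starts after RM4 ends, so nothing later overlaps RM4 either.
RM3 starts after RM2 ends, so nothing later overlaps RM2 either.
RM5 starts before RM3 ends → RM3 and RM5 overlap.
RM6 starts before RM3 ends → RM3 and RM6 overlap.
RM6 starts before RM5 ends → RM5 and RM6 overlap.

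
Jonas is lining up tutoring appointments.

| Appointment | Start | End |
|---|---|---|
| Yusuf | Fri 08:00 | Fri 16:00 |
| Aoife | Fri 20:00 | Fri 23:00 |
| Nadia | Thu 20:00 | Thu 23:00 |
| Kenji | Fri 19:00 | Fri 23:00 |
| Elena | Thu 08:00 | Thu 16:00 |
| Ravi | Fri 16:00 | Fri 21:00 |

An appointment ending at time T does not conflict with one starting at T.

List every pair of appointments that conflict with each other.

Sorted by start: Elena, Nadia, Yusuf, Ravi, Kenji, Aoife.
Nadia starts after Elena ends; Elena is clear from here.
Yusuf starts after Nadia ends; Nadia is clear from here.
Ravi starts exactly when Yusuf ends (back-to-back, no overlap); Yusuf is clear from here.
Kenji starts before Ravi ends → Ravi and Kenji overlap.
Aoife starts before Ravi ends → Ravi and Aoife overlap.
Aoife starts before Kenji ends → Kenji and Aoife overlap.

Aoife & Kenji, Aoife & Ravi, Kenji & Ravi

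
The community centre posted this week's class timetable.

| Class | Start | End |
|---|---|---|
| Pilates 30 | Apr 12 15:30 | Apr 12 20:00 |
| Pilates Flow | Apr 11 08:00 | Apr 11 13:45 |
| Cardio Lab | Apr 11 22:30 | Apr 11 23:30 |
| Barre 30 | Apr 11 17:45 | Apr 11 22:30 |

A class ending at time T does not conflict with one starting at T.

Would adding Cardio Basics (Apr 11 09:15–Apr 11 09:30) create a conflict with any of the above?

Pilates Flow: starts Apr 11 08:00 before Cardio Basics ends Apr 11 09:30, and ends Apr 11 13:45 after Cardio Basics starts Apr 11 09:15 → overlap.
Barre 30: starts Apr 11 17:45 at or after Cardio Basics ends Apr 11 09:30 → clear.
Cardio Lab: starts Apr 11 22:30 at or after Cardio Basics ends Apr 11 09:30 → clear.
Pilates 30: starts Apr 12 15:30 at or after Cardio Basics ends Apr 11 09:30 → clear.
Cardio Basics overlaps Pilates Flow.

Yes — it overlaps Pilates Flow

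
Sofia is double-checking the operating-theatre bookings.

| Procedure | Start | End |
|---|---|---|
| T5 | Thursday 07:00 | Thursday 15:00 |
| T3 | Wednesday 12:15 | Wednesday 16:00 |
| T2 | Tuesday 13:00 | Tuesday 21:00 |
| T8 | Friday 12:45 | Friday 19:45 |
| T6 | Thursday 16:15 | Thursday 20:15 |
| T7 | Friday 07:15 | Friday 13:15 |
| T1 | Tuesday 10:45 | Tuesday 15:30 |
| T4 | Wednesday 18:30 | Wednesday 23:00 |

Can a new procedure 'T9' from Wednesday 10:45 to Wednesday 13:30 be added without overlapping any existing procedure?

T1: ends Tuesday 15:30 at or before T9 starts Wednesday 10:45 → clear.
T2: ends Tuesday 21:00 at or before T9 starts Wednesday 10:45 → clear.
T3: starts Wednesday 12:15 before T9 ends Wednesday 13:30, and ends Wednesday 16:00 after T9 starts Wednesday 10:45 → overlap.
T4: starts Wednesday 18:30 at or after T9 ends Wednesday 13:30 → clear.
T5: starts Thursday 07:00 at or after T9 ends Wednesday 13:30 → clear.
T6: starts Thursday 16:15 at or after T9 ends Wednesday 13:30 → clear.
T7: starts Friday 07:15 at or after T9 ends Wednesday 13:30 → clear.
T8: starts Friday 12:45 at or after T9 ends Wednesday 13:30 → clear.
T9 overlaps T3.

No — it overlaps T3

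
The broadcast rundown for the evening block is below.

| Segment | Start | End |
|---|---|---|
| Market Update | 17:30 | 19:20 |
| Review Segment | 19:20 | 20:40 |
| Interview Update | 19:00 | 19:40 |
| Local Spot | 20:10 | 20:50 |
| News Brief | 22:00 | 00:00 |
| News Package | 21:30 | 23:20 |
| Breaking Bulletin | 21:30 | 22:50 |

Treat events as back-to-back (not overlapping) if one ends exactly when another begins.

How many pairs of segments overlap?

6

Two intervals overlap when each starts before the other ends.
Sorted by start: Market Update, Interview Update, Review Segment, Local Spot, News Package, Breaking Bulletin, News Brief.
Interview Update starts before Market Update ends → Market Update and Interview Update overlap.
Review Segment starts exactly when Market Update ends (back-to-back, no overlap), so Market Update has no further overlaps.
Review Segment starts before Interview Update ends → Interview Update and Review Segment overlap.
Local Spot starts after Interview Update ends, so Interview Update has no further overlaps.
Local Spot starts before Review Segment ends → Review Segment and Local Spot overlap.
News Package starts after Review Segment ends, so Review Segment has no further overlaps.
News Package starts after Local Spot ends, so Local Spot has no further overlaps.
Breaking Bulletin starts before News Package ends → News Package and Breaking Bulletin overlap.
News Brief starts before News Package ends → News Package and News Brief overlap.
News Brief starts before Breaking Bulletin ends → Breaking Bulletin and News Brief overlap.
Overlapping pairs: Breaking Bulletin & News Brief, Breaking Bulletin & News Package, Interview Update & Market Update, Interview Update & Review Segment, Local Spot & Review Segment, News Brief & News Package — 6 in total.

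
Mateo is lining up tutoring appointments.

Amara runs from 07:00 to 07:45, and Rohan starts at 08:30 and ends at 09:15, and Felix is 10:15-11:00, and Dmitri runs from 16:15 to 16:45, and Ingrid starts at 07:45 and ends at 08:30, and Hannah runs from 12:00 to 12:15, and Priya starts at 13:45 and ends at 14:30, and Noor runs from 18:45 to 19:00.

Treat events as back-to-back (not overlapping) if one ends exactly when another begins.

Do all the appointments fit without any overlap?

Yes

Check each pair: they overlap iff neither finishes before the other starts.
Sorted by start: Amara, Ingrid, Rohan, Felix, Hannah, Priya, Dmitri, Noor.
Ingrid starts exactly when Amara ends (back-to-back, no overlap), so nothing later overlaps Amara either.
Rohan starts exactly when Ingrid ends (back-to-back, no overlap), so nothing later overlaps Ingrid either.
Felix starts after Rohan ends, so nothing later overlaps Rohan either.
Hannah starts after Felix ends, so nothing later overlaps Felix either.
Priya starts after Hannah ends, so nothing later overlaps Hannah either.
Dmitri starts after Priya ends, so nothing later overlaps Priya either.
Noor starts after Dmitri ends.
Every pair is clear; the schedule has no overlaps.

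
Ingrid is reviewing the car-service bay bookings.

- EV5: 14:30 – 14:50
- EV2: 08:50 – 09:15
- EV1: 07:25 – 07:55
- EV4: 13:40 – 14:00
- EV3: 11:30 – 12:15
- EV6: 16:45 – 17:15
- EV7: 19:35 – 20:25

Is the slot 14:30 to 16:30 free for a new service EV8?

No — it overlaps EV5

EV1: ends 07:55 at or before EV8 starts 14:30 → clear.
EV2: ends 09:15 at or before EV8 starts 14:30 → clear.
EV3: ends 12:15 at or before EV8 starts 14:30 → clear.
EV4: ends 14:00 at or before EV8 starts 14:30 → clear.
EV5: starts 14:30 before EV8 ends 16:30, and ends 14:50 after EV8 starts 14:30 → overlap.
EV6: starts 16:45 at or after EV8 ends 16:30 → clear.
EV7: starts 19:35 at or after EV8 ends 16:30 → clear.
EV8 overlaps EV5.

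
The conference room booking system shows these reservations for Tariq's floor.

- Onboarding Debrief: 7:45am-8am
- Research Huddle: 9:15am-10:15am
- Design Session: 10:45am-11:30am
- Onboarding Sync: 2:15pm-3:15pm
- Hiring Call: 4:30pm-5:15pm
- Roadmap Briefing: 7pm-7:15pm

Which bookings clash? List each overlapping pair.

none

Check each pair: they overlap iff neither finishes before the other starts.
Sorted by start: Onboarding Debrief, Research Huddle, Design Session, Onboarding Sync, Hiring Call, Roadmap Briefing.
Research Huddle starts after Onboarding Debrief ends, so nothing later overlaps Onboarding Debrief either.
Design Session starts after Research Huddle ends, so nothing later overlaps Research Huddle either.
Onboarding Sync starts after Design Session ends, so nothing later overlaps Design Session either.
Hiring Call starts after Onboarding Sync ends, so nothing later overlaps Onboarding Sync either.
Roadmap Briefing starts after Hiring Call ends.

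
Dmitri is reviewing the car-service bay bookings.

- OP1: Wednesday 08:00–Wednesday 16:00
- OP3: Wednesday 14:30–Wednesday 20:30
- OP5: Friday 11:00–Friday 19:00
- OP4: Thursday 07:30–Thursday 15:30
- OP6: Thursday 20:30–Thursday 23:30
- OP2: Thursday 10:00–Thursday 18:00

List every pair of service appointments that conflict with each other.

Sorted by start: OP1, OP3, OP4, OP2, OP6, OP5.
OP3 starts before OP1 ends → OP1 and OP3 overlap.
OP4 starts after OP1 ends, so OP1 has no further overlaps.
OP4 starts after OP3 ends, so OP3 has no further overlaps.
OP2 starts before OP4 ends → OP4 and OP2 overlap.
OP6 starts after OP4 ends, so OP4 has no further overlaps.
OP6 starts after OP2 ends, so OP2 has no further overlaps.
OP5 starts after OP6 ends.

OP1 & OP3, OP2 & OP4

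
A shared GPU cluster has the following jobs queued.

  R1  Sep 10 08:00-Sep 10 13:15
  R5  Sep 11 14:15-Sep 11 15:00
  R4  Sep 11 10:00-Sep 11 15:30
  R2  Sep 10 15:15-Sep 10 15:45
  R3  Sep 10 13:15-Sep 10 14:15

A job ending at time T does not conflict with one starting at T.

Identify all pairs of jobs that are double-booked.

Sorted by start: R1, R3, R2, R4, R5.
R3 starts exactly when R1 ends (back-to-back, no overlap), so nothing later overlaps R1 either.
R2 starts after R3 ends, so nothing later overlaps R3 either.
R4 starts after R2 ends, so nothing later overlaps R2 either.
R5 starts before R4 ends → R4 and R5 overlap.

R4 & R5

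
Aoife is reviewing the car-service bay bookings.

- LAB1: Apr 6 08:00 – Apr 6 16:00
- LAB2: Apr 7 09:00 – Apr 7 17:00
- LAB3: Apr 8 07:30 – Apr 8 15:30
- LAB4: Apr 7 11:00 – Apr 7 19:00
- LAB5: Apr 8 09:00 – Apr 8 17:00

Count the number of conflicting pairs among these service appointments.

Sorted by start: LAB1, LAB2, LAB4, LAB3, LAB5.
LAB2 starts after LAB1 ends — done with LAB1.
LAB4 starts before LAB2 ends → LAB2 and LAB4 overlap.
LAB3 starts after LAB2 ends — done with LAB2.
LAB3 starts after LAB4 ends — done with LAB4.
LAB5 starts before LAB3 ends → LAB3 and LAB5 overlap.
Overlapping pairs: LAB2 & LAB4, LAB3 & LAB5 — 2 in total.

2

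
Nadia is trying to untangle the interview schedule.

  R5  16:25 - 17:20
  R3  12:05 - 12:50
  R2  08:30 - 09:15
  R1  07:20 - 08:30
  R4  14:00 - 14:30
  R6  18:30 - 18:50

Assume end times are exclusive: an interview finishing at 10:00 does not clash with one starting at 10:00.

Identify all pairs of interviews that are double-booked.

Sorted by start: R1, R2, R3, R4, R5, R6.
R2 starts exactly when R1 ends (back-to-back, no overlap) — done with R1.
R3 starts after R2 ends — done with R2.
R4 starts after R3 ends — done with R3.
R5 starts after R4 ends — done with R4.
R6 starts after R5 ends.

none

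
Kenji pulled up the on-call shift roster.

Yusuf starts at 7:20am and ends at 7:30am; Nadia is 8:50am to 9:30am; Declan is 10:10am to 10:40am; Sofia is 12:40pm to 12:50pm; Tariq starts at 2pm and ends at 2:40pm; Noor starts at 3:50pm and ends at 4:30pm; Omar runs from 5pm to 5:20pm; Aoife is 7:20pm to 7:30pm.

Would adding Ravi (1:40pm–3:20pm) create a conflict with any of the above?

Yusuf: ends 7:30am at or before Ravi starts 1:40pm → clear.
Nadia: ends 9:30am at or before Ravi starts 1:40pm → clear.
Declan: ends 10:40am at or before Ravi starts 1:40pm → clear.
Sofia: ends 12:50pm at or before Ravi starts 1:40pm → clear.
Tariq: starts 2pm before Ravi ends 3:20pm, and ends 2:40pm after Ravi starts 1:40pm → overlap.
Noor: starts 3:50pm at or after Ravi ends 3:20pm → clear.
Omar: starts 5pm at or after Ravi ends 3:20pm → clear.
Aoife: starts 7:20pm at or after Ravi ends 3:20pm → clear.
Ravi overlaps Tariq.

Yes — it overlaps Tariq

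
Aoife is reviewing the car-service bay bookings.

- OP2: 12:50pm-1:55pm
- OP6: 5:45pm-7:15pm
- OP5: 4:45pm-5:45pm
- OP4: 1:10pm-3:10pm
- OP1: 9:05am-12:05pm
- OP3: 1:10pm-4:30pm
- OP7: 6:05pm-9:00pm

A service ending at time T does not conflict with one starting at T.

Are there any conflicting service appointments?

Yes

Two intervals overlap when each starts before the other ends.
Sorted by start: OP1, OP2, OP3, OP4, OP5, OP6, OP7.
OP2 starts after OP1 ends, so nothing later overlaps OP1 either.
OP3 starts before OP2 ends → OP2 and OP3 overlap.
That's a conflict, so the schedule is not conflict-free.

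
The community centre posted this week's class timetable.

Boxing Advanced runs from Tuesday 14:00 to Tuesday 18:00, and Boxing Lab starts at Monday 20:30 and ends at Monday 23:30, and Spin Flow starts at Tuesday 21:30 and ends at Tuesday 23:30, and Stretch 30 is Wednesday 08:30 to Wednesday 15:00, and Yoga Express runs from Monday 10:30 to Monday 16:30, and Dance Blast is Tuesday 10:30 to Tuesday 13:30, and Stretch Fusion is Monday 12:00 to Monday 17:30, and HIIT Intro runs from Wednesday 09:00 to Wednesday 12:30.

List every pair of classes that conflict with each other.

HIIT Intro & Stretch 30, Stretch Fusion & Yoga Express

Sorted by start: Yoga Express, Stretch Fusion, Boxing Lab, Dance Blast, Boxing Advanced, Spin Flow, Stretch 30, HIIT Intro.
Stretch Fusion starts before Yoga Express ends → Yoga Express and Stretch Fusion overlap.
Boxing Lab starts after Yoga Express ends, so nothing later overlaps Yoga Express either.
Boxing Lab starts after Stretch Fusion ends, so nothing later overlaps Stretch Fusion either.
Dance Blast starts after Boxing Lab ends, so nothing later overlaps Boxing Lab either.
Boxing Advanced starts after Dance Blast ends, so nothing later overlaps Dance Blast either.
Spin Flow starts after Boxing Advanced ends, so nothing later overlaps Boxing Advanced either.
Stretch 30 starts after Spin Flow ends, so nothing later overlaps Spin Flow either.
HIIT Intro starts before Stretch 30 ends → Stretch 30 and HIIT Intro overlap.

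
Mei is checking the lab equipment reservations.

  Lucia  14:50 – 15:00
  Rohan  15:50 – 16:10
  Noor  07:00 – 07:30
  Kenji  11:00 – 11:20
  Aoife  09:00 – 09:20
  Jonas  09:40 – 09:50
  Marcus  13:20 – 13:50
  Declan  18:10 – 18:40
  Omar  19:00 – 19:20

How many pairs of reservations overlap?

Sorted by start: Noor, Aoife, Jonas, Kenji, Marcus, Lucia, Rohan, Declan, Omar.
Aoife starts after Noor ends — done with Noor.
Jonas starts after Aoife ends — done with Aoife.
Kenji starts after Jonas ends — done with Jonas.
Marcus starts after Kenji ends — done with Kenji.
Lucia starts after Marcus ends — done with Marcus.
Rohan starts after Lucia ends — done with Lucia.
Declan starts after Rohan ends — done with Rohan.
Omar starts after Declan ends.
No pair overlaps.

0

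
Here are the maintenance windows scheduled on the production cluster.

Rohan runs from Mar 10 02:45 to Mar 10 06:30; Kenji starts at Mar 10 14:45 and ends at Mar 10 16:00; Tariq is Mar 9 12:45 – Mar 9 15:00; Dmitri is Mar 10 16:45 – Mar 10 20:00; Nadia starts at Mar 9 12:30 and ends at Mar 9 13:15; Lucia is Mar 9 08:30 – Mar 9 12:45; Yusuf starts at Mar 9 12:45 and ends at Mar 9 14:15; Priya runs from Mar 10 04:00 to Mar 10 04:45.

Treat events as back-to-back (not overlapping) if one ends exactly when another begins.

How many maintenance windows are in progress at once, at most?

Sweep the timeline, counting +1 at each start and −1 at each end (ends before starts at a tie):
Mar 9 08:30 start Lucia → 1
Mar 9 12:30 start Nadia → 2
Mar 9 12:45 end Lucia → 1
Mar 9 12:45 start Tariq → 2
Mar 9 12:45 start Yusuf → 3
Mar 9 13:15 end Nadia → 2
Mar 9 14:15 end Yusuf → 1
Mar 9 15:00 end Tariq → 0
Mar 10 02:45 start Rohan → 1
Mar 10 04:00 start Priya → 2
Mar 10 04:45 end Priya → 1
Mar 10 06:30 end Rohan → 0
Mar 10 14:45 start Kenji → 1
Mar 10 16:00 end Kenji → 0
Mar 10 16:45 start Dmitri → 1
Mar 10 20:00 end Dmitri → 0
Peak is 3, at Mar 9 12:45 (Nadia, Tariq, Yusuf).

3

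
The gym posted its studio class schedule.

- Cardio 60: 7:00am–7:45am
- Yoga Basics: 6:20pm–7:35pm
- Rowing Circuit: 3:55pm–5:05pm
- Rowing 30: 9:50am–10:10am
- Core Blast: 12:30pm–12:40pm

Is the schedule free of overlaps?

Yes

Check each pair: they overlap iff neither finishes before the other starts.
Sorted by start: Cardio 60, Rowing 30, Core Blast, Rowing Circuit, Yoga Basics.
Rowing 30 starts after Cardio 60 ends; Cardio 60 is clear from here.
Core Blast starts after Rowing 30 ends; Rowing 30 is clear from here.
Rowing Circuit starts after Core Blast ends; Core Blast is clear from here.
Yoga Basics starts after Rowing Circuit ends.
Every pair is clear; the schedule has no overlaps.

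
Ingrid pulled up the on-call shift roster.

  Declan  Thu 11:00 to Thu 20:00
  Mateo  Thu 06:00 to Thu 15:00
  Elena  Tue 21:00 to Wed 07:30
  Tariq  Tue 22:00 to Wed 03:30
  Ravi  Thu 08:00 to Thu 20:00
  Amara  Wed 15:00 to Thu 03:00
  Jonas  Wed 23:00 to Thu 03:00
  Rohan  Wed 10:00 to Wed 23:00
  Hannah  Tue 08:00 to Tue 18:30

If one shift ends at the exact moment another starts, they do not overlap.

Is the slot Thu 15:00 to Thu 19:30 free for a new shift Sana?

No — it overlaps Declan, Ravi

Hannah: ends Tue 18:30 at or before Sana starts Thu 15:00 → clear.
Elena: ends Wed 07:30 at or before Sana starts Thu 15:00 → clear.
Tariq: ends Wed 03:30 at or before Sana starts Thu 15:00 → clear.
Rohan: ends Wed 23:00 at or before Sana starts Thu 15:00 → clear.
Amara: ends Thu 03:00 at or before Sana starts Thu 15:00 → clear.
Jonas: ends Thu 03:00 at or before Sana starts Thu 15:00 → clear.
Mateo: ends Thu 15:00 at or before Sana starts Thu 15:00 → clear.
Ravi: starts Thu 08:00 before Sana ends Thu 19:30, and ends Thu 20:00 after Sana starts Thu 15:00 → overlap.
Declan: starts Thu 11:00 before Sana ends Thu 19:30, and ends Thu 20:00 after Sana starts Thu 15:00 → overlap.
Sana overlaps Declan, Ravi.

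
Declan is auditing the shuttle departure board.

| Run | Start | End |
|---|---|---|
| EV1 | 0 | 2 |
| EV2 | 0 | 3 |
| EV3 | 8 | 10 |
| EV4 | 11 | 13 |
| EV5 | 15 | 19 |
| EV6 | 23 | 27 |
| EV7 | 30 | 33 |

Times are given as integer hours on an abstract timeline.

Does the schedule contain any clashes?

Yes

Two intervals overlap when each starts before the other ends.
Sorted by start: EV1, EV2, EV3, EV4, EV5, EV6, EV7.
EV2 starts before EV1 ends → EV1 and EV2 overlap.
That's a conflict, so the schedule is not conflict-free.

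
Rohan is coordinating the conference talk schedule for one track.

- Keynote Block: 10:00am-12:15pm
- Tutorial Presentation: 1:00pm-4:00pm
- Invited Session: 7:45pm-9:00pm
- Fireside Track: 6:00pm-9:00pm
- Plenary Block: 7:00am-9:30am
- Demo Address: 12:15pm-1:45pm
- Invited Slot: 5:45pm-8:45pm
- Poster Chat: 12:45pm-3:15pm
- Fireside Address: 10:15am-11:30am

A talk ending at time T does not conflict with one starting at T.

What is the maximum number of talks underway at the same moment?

3

Walk through starts and ends in time order (an end at T is processed before a start at T):
7:00am start Plenary Block → 1
9:30am end Plenary Block → 0
10:00am start Keynote Block → 1
10:15am start Fireside Address → 2
11:30am end Fireside Address → 1
12:15pm end Keynote Block → 0
12:15pm start Demo Address → 1
12:45pm start Poster Chat → 2
1:00pm start Tutorial Presentation → 3
1:45pm end Demo Address → 2
3:15pm end Poster Chat → 1
4:00pm end Tutorial Presentation → 0
5:45pm start Invited Slot → 1
6:00pm start Fireside Track → 2
7:45pm start Invited Session → 3
8:45pm end Invited Slot → 2
9:00pm end Fireside Track → 1
9:00pm end Invited Session → 0
Peak is 3, at 1:00pm (Demo Address, Poster Chat, Tutorial Presentation).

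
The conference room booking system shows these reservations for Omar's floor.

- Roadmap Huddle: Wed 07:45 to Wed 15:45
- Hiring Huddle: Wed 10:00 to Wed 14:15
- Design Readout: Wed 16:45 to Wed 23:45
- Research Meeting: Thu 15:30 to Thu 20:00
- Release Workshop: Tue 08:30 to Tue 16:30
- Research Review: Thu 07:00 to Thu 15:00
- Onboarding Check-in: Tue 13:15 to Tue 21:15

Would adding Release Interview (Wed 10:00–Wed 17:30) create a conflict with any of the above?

Release Workshop: ends Tue 16:30 at or before Release Interview starts Wed 10:00 → clear.
Onboarding Check-in: ends Tue 21:15 at or before Release Interview starts Wed 10:00 → clear.
Roadmap Huddle: starts Wed 07:45 before Release Interview ends Wed 17:30, and ends Wed 15:45 after Release Interview starts Wed 10:00 → overlap.
Hiring Huddle: starts Wed 10:00 before Release Interview ends Wed 17:30, and ends Wed 14:15 after Release Interview starts Wed 10:00 → overlap.
Design Readout: starts Wed 16:45 before Release Interview ends Wed 17:30, and ends Wed 23:45 after Release Interview starts Wed 10:00 → overlap.
Research Review: starts Thu 07:00 at or after Release Interview ends Wed 17:30 → clear.
Research Meeting: starts Thu 15:30 at or after Release Interview ends Wed 17:30 → clear.
Release Interview overlaps Roadmap Huddle, Hiring Huddle, Design Readout.

Yes — it overlaps Design Readout, Hiring Huddle, Roadmap Huddle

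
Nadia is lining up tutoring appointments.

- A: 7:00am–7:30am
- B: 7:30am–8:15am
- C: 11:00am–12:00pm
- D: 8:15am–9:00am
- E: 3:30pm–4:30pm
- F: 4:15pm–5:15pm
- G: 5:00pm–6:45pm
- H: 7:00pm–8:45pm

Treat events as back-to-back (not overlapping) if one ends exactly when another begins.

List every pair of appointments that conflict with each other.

E & F, F & G

Sorted by start: A, B, D, C, E, F, G, H.
B starts exactly when A ends (back-to-back, no overlap), so nothing later overlaps A either.
D starts exactly when B ends (back-to-back, no overlap), so nothing later overlaps B either.
C starts after D ends, so nothing later overlaps D either.
E starts after C ends, so nothing later overlaps C either.
F starts before E ends → E and F overlap.
G starts after E ends, so nothing later overlaps E either.
G starts before F ends → F and G overlap.
H starts after F ends.
H starts after G ends.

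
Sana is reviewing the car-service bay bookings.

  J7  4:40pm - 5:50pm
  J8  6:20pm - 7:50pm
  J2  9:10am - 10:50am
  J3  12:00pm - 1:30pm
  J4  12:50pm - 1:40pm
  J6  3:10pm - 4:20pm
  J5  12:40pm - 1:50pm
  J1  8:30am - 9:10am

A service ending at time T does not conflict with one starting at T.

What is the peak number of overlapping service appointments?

3

Walk through starts and ends in time order (an end at T is processed before a start at T):
8:30am start J1 → 1
9:10am end J1 → 0
9:10am start J2 → 1
10:50am end J2 → 0
12:00pm start J3 → 1
12:40pm start J5 → 2
12:50pm start J4 → 3
1:30pm end J3 → 2
1:40pm end J4 → 1
1:50pm end J5 → 0
3:10pm start J6 → 1
4:20pm end J6 → 0
4:40pm start J7 → 1
5:50pm end J7 → 0
6:20pm start J8 → 1
7:50pm end J8 → 0
Peak is 3, at 12:50pm (J3, J4, J5).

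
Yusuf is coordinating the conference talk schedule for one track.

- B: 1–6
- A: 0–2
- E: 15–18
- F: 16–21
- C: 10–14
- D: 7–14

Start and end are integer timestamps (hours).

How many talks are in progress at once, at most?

2

Walk through starts and ends in time order (an end at T is processed before a start at T):
0 start A → 1
1 start B → 2
2 end A → 1
6 end B → 0
7 start D → 1
10 start C → 2
14 end C → 1
14 end D → 0
15 start E → 1
16 start F → 2
18 end E → 1
21 end F → 0
Peak is 2, at 1 (A, B).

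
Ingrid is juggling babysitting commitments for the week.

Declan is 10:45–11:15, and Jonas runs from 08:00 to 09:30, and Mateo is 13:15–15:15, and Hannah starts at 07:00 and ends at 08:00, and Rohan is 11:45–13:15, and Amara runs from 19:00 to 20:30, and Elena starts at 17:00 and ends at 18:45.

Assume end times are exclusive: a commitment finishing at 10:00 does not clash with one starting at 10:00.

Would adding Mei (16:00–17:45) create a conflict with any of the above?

Hannah: ends 08:00 at or before Mei starts 16:00 → clear.
Jonas: ends 09:30 at or before Mei starts 16:00 → clear.
Declan: ends 11:15 at or before Mei starts 16:00 → clear.
Rohan: ends 13:15 at or before Mei starts 16:00 → clear.
Mateo: ends 15:15 at or before Mei starts 16:00 → clear.
Elena: starts 17:00 before Mei ends 17:45, and ends 18:45 after Mei starts 16:00 → overlap.
Amara: starts 19:00 at or after Mei ends 17:45 → clear.
Mei overlaps Elena.

Yes — it overlaps Elena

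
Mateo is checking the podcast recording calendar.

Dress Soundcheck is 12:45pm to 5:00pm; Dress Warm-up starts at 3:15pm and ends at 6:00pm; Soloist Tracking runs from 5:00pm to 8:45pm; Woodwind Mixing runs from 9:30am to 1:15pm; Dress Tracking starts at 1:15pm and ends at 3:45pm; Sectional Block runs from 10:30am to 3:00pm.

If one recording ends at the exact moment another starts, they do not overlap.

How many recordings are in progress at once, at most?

3

Sweep the timeline, counting +1 at each start and −1 at each end (ends before starts at a tie):
9:30am start Woodwind Mixing → 1
10:30am start Sectional Block → 2
12:45pm start Dress Soundcheck → 3
1:15pm end Woodwind Mixing → 2
1:15pm start Dress Tracking → 3
3:00pm end Sectional Block → 2
3:15pm start Dress Warm-up → 3
3:45pm end Dress Tracking → 2
5:00pm end Dress Soundcheck → 1
5:00pm start Soloist Tracking → 2
6:00pm end Dress Warm-up → 1
8:45pm end Soloist Tracking → 0
Peak is 3, at 12:45pm (Dress Soundcheck, Sectional Block, Woodwind Mixing).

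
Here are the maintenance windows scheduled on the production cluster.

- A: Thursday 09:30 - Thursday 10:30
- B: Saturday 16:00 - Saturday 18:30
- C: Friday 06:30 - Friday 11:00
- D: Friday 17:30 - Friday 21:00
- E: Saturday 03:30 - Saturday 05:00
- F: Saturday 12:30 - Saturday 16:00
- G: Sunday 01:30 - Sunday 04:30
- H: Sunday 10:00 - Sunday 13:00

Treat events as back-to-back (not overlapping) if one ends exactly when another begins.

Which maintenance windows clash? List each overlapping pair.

Two intervals overlap when each starts before the other ends.
Sorted by start: A, C, D, E, F, B, G, H.
C starts after A ends — done with A.
D starts after C ends — done with C.
E starts after D ends — done with D.
F starts after E ends — done with E.
B starts exactly when F ends (back-to-back, no overlap) — done with F.
G starts after B ends — done with B.
H starts after G ends.

no conflicts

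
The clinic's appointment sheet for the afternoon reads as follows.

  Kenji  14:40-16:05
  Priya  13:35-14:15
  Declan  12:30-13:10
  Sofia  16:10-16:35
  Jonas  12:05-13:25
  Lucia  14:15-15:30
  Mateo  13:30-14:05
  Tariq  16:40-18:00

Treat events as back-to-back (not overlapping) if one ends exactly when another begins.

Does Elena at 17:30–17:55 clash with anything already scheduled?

Jonas: ends 13:25 at or before Elena starts 17:30 → clear.
Declan: ends 13:10 at or before Elena starts 17:30 → clear.
Mateo: ends 14:05 at or before Elena starts 17:30 → clear.
Priya: ends 14:15 at or before Elena starts 17:30 → clear.
Lucia: ends 15:30 at or before Elena starts 17:30 → clear.
Kenji: ends 16:05 at or before Elena starts 17:30 → clear.
Sofia: ends 16:35 at or before Elena starts 17:30 → clear.
Tariq: starts 16:40 before Elena ends 17:55, and ends 18:00 after Elena starts 17:30 → overlap.
Elena overlaps Tariq.

Yes — it overlaps Tariq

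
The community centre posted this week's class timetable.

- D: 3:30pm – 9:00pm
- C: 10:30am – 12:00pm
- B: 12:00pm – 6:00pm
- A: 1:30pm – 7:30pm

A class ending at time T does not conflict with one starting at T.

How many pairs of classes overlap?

Check each pair: they overlap iff neither finishes before the other starts.
Sorted by start: C, B, A, D.
B starts exactly when C ends (back-to-back, no overlap), so C has no further overlaps.
A starts before B ends → B and A overlap.
D starts before B ends → B and D overlap.
D starts before A ends → A and D overlap.
Overlapping pairs: A & B, A & D, B & D — 3 in total.

3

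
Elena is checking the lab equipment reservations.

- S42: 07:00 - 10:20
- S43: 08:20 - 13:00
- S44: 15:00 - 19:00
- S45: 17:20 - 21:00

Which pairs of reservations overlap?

Sorted by start: S42, S43, S44, S45.
S43 starts before S42 ends → S42 and S43 overlap.
S44 starts after S42 ends — done with S42.
S44 starts after S43 ends — done with S43.
S45 starts before S44 ends → S44 and S45 overlap.

S42 & S43, S44 & S45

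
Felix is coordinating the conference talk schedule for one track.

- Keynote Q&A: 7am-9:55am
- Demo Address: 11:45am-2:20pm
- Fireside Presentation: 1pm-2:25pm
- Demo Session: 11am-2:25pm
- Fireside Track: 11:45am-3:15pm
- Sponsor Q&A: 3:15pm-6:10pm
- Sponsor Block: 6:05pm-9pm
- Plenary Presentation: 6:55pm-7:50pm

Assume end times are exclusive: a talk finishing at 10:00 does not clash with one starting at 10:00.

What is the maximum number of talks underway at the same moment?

Walk through starts and ends in time order (an end at T is processed before a start at T):
7am start Keynote Q&A → 1
9:55am end Keynote Q&A → 0
11am start Demo Session → 1
11:45am start Demo Address → 2
11:45am start Fireside Track → 3
1pm start Fireside Presentation → 4
2:20pm end Demo Address → 3
2:25pm end Demo Session → 2
2:25pm end Fireside Presentation → 1
3:15pm end Fireside Track → 0
3:15pm start Sponsor Q&A → 1
6:05pm start Sponsor Block → 2
6:10pm end Sponsor Q&A → 1
6:55pm start Plenary Presentation → 2
7:50pm end Plenary Presentation → 1
9pm end Sponsor Block → 0
Peak is 4, at 1pm (Demo Address, Demo Session, Fireside Presentation, Fireside Track).

4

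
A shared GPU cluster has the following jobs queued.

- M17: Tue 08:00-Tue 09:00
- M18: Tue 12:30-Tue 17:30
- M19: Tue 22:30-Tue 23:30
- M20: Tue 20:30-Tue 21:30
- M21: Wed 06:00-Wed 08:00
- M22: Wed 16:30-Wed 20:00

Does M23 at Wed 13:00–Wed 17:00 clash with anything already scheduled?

Yes — it overlaps M22

M17: ends Tue 09:00 at or before M23 starts Wed 13:00 → clear.
M18: ends Tue 17:30 at or before M23 starts Wed 13:00 → clear.
M20: ends Tue 21:30 at or before M23 starts Wed 13:00 → clear.
M19: ends Tue 23:30 at or before M23 starts Wed 13:00 → clear.
M21: ends Wed 08:00 at or before M23 starts Wed 13:00 → clear.
M22: starts Wed 16:30 before M23 ends Wed 17:00, and ends Wed 20:00 after M23 starts Wed 13:00 → overlap.
M23 overlaps M22.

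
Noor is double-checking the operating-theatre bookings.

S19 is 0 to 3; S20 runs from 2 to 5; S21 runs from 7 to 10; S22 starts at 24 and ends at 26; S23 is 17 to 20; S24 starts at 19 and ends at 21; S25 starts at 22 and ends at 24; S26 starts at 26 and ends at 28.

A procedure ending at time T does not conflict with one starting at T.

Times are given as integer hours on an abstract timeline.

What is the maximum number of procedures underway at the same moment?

2

Sweep the timeline, counting +1 at each start and −1 at each end (ends before starts at a tie):
0 start S19 → 1
2 start S20 → 2
3 end S19 → 1
5 end S20 → 0
7 start S21 → 1
10 end S21 → 0
17 start S23 → 1
19 start S24 → 2
20 end S23 → 1
21 end S24 → 0
22 start S25 → 1
24 end S25 → 0
24 start S22 → 1
26 end S22 → 0
26 start S26 → 1
28 end S26 → 0
Peak is 2, at 2 (S19, S20).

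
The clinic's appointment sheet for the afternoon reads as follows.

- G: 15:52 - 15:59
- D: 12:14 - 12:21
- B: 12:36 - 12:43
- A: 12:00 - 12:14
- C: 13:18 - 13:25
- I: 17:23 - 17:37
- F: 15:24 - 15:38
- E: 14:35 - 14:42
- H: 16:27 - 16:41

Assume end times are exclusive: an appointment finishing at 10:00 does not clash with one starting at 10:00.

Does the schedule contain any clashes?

No

Sorted by start: A, D, B, C, E, F, G, H, I.
D starts exactly when A ends (back-to-back, no overlap) — done with A.
B starts after D ends — done with D.
C starts after B ends — done with B.
E starts after C ends — done with C.
F starts after E ends — done with E.
G starts after F ends — done with F.
H starts after G ends — done with G.
I starts after H ends.
Every pair is clear; the schedule has no overlaps.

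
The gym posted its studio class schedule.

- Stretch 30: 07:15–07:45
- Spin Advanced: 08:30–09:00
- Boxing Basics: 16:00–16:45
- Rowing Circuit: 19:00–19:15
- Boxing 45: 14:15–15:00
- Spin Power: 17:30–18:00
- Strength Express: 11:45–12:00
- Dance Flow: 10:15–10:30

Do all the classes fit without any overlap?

Yes

Sorted by start: Stretch 30, Spin Advanced, Dance Flow, Strength Express, Boxing 45, Boxing Basics, Spin Power, Rowing Circuit.
Spin Advanced starts after Stretch 30 ends, so Stretch 30 has no further overlaps.
Dance Flow starts after Spin Advanced ends, so Spin Advanced has no further overlaps.
Strength Express starts after Dance Flow ends, so Dance Flow has no further overlaps.
Boxing 45 starts after Strength Express ends, so Strength Express has no further overlaps.
Boxing Basics starts after Boxing 45 ends, so Boxing 45 has no further overlaps.
Spin Power starts after Boxing Basics ends, so Boxing Basics has no further overlaps.
Rowing Circuit starts after Spin Power ends.
Every pair is clear; the schedule has no overlaps.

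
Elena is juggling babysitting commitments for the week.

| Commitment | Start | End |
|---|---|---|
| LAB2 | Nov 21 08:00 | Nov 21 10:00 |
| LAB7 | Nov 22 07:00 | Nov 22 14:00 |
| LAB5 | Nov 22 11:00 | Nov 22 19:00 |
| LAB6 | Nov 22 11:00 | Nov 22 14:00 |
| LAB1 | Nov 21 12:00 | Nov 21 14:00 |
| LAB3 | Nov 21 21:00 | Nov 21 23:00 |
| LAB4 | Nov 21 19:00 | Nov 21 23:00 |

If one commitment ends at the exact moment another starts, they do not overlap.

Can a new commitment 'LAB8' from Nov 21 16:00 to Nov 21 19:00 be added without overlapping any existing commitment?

LAB2: ends Nov 21 10:00 at or before LAB8 starts Nov 21 16:00 → clear.
LAB1: ends Nov 21 14:00 at or before LAB8 starts Nov 21 16:00 → clear.
LAB4: starts Nov 21 19:00 at or after LAB8 ends Nov 21 19:00 → clear.
LAB3: starts Nov 21 21:00 at or after LAB8 ends Nov 21 19:00 → clear.
LAB7: starts Nov 22 07:00 at or after LAB8 ends Nov 21 19:00 → clear.
LAB5: starts Nov 22 11:00 at or after LAB8 ends Nov 21 19:00 → clear.
LAB6: starts Nov 22 11:00 at or after LAB8 ends Nov 21 19:00 → clear.

Yes — the slot is free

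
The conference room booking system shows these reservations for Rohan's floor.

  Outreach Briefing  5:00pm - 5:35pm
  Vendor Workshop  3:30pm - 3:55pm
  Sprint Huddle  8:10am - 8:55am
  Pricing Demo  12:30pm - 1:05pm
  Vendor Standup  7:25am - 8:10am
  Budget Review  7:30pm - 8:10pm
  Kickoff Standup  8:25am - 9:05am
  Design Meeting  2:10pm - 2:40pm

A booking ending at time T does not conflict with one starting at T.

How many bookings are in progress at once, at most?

Sort all start/end points and keep a running count:
7:25am start Vendor Standup → 1
8:10am end Vendor Standup → 0
8:10am start Sprint Huddle → 1
8:25am start Kickoff Standup → 2
8:55am end Sprint Huddle → 1
9:05am end Kickoff Standup → 0
12:30pm start Pricing Demo → 1
1:05pm end Pricing Demo → 0
2:10pm start Design Meeting → 1
2:40pm end Design Meeting → 0
3:30pm start Vendor Workshop → 1
3:55pm end Vendor Workshop → 0
5:00pm start Outreach Briefing → 1
5:35pm end Outreach Briefing → 0
7:30pm start Budget Review → 1
8:10pm end Budget Review → 0
Peak is 2, at 8:25am (Kickoff Standup, Sprint Huddle).

2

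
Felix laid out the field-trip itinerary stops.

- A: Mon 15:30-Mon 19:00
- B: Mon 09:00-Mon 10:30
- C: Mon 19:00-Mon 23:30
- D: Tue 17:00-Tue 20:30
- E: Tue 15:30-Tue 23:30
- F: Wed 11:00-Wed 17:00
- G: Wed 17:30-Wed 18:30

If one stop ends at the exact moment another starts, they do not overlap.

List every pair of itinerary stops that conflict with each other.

Sorted by start: B, A, C, E, D, F, G.
A starts after B ends — done with B.
C starts exactly when A ends (back-to-back, no overlap) — done with A.
E starts after C ends — done with C.
D starts before E ends → E and D overlap.
F starts after E ends — done with E.
F starts after D ends — done with D.
G starts after F ends.

D & E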